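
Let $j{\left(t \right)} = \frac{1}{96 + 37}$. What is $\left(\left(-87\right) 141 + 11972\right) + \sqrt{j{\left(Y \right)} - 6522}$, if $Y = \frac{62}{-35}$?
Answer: $-295 + \frac{5 i \sqrt{4614701}}{133} \approx -295.0 + 80.759 i$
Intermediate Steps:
$Y = - \frac{62}{35}$ ($Y = 62 \left(- \frac{1}{35}\right) = - \frac{62}{35} \approx -1.7714$)
$j{\left(t \right)} = \frac{1}{133}$
$\left(\left(-87\right) 141 + 11972\right) + \sqrt{j{\left(Y \right)} - 6522} = \left(\left(-87\right) 141 + 11972\right) + \sqrt{\frac{1}{133} - 6522} = \left(-12267 + 11972\right) + \sqrt{- \frac{867425}{133}} = -295 + \frac{5 i \sqrt{4614701}}{133}$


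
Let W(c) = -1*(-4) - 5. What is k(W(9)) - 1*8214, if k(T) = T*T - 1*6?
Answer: -8219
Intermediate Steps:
W(c) = -1 (W(c) = 4 - 5 = -1)
k(T) = -6 + T**2 (k(T) = T**2 - 6 = -6 + T**2)
k(W(9)) - 1*8214 = (-6 + (-1)**2) - 1*8214 = (-6 + 1) - 8214 = -5 - 8214 = -8219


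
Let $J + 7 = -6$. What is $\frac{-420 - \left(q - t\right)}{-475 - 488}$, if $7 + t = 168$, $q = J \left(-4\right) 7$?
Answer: $\frac{623}{963} \approx 0.64694$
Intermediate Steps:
$J = -13$ ($J = -7 - 6 = -13$)
$q = 364$ ($q = \left(-13\right) \left(-4\right) 7 = 52 \cdot 7 = 364$)
$t = 161$ ($t = -7 + 168 = 161$)
$\frac{-420 - \left(q - t\right)}{-475 - 488} = \frac{-420 + \left(161 - 364\right)}{-475 - 488} = \frac{-420 + \left(161 - 364\right)}{-963} = \left(-420 - 203\right) \left(- \frac{1}{963}\right) = \left(-623\right) \left(- \frac{1}{963}\right) = \frac{623}{963}$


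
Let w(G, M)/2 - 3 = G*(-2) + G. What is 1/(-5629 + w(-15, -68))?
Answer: -1/5593 ≈ -0.00017879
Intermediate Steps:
w(G, M) = 6 - 2*G (w(G, M) = 6 + 2*(G*(-2) + G) = 6 + 2*(-2*G + G) = 6 + 2*(-G) = 6 - 2*G)
1/(-5629 + w(-15, -68)) = 1/(-5629 + (6 - 2*(-15))) = 1/(-5629 + (6 + 30)) = 1/(-5629 + 36) = 1/(-5593) = -1/5593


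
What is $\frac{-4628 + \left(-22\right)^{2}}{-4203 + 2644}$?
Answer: $\frac{4144}{1559} \approx 2.6581$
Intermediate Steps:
$\frac{-4628 + \left(-22\right)^{2}}{-4203 + 2644} = \frac{-4628 + 484}{-1559} = \left(-4144\right) \left(- \frac{1}{1559}\right) = \frac{4144}{1559}$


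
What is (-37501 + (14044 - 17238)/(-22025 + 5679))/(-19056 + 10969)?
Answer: 306494076/66095051 ≈ 4.6372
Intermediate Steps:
(-37501 + (14044 - 17238)/(-22025 + 5679))/(-19056 + 10969) = (-37501 - 3194/(-16346))/(-8087) = (-37501 - 3194*(-1/16346))*(-1/8087) = (-37501 + 1597/8173)*(-1/8087) = -306494076/8173*(-1/8087) = 306494076/66095051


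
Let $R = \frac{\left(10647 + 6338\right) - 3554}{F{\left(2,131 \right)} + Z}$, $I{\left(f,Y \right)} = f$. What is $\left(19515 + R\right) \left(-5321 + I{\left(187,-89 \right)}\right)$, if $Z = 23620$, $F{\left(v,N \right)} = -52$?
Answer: $- \frac{393557851739}{3928} \approx -1.0019 \cdot 10^{8}$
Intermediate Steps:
$R = \frac{4477}{7856}$ ($R = \frac{\left(10647 + 6338\right) - 3554}{-52 + 23620} = \frac{16985 - 3554}{23568} = 13431 \cdot \frac{1}{23568} = \frac{4477}{7856} \approx 0.56988$)
$\left(19515 + R\right) \left(-5321 + I{\left(187,-89 \right)}\right) = \left(19515 + \frac{4477}{7856}\right) \left(-5321 + 187\right) = \frac{153314317}{7856} \left(-5134\right) = - \frac{393557851739}{3928}$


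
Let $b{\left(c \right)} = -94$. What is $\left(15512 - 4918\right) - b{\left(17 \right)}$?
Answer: $10688$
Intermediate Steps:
$\left(15512 - 4918\right) - b{\left(17 \right)} = \left(15512 - 4918\right) - -94 = \left(15512 - 4918\right) + 94 = 10594 + 94 = 10688$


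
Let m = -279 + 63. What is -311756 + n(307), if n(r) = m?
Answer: -311972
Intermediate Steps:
m = -216
n(r) = -216
-311756 + n(307) = -311756 - 216 = -311972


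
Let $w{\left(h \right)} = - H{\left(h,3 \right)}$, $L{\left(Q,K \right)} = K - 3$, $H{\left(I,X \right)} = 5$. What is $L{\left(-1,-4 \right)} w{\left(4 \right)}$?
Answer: $35$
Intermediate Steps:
$L{\left(Q,K \right)} = -3 + K$
$w{\left(h \right)} = -5$ ($w{\left(h \right)} = \left(-1\right) 5 = -5$)
$L{\left(-1,-4 \right)} w{\left(4 \right)} = \left(-3 - 4\right) \left(-5\right) = \left(-7\right) \left(-5\right) = 35$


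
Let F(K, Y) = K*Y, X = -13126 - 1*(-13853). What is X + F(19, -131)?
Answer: -1762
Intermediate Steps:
X = 727 (X = -13126 + 13853 = 727)
X + F(19, -131) = 727 + 19*(-131) = 727 - 2489 = -1762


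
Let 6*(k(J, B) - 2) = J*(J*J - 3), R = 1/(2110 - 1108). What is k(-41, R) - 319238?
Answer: -992107/3 ≈ -3.3070e+5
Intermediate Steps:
R = 1/1002 ≈ 0.00099800
k(J, B) = 2 + J*(-3 + J**2)/6 (k(J, B) = 2 + (J*(J*J - 3))/6 = 2 + (J*(J**2 - 3))/6 = 2 + (J*(-3 + J**2))/6 = 2 + J*(-3 + J**2)/6)
k(-41, R) - 319238 = (2 - 1/2*(-41) + (1/6)*(-41)**3) - 319238 = (2 + 41/2 + (1/6)*(-68921)) - 319238 = (2 + 41/2 - 68921/6) - 319238 = -34393/3 - 319238 = -992107/3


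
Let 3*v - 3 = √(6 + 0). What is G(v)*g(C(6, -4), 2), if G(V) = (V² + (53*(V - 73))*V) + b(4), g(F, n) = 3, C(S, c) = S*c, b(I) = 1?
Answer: -11334 - 3761*√6 ≈ -20547.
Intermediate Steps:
v = 1 + √6/3 (v = 1 + √(6 + 0)/3 = 1 + √6/3 ≈ 1.8165)
G(V) = 1 + V² + V*(-3869 + 53*V) (G(V) = (V² + (53*(V - 73))*V) + 1 = (V² + (53*(-73 + V))*V) + 1 = (V² + (-3869 + 53*V)*V) + 1 = (V² + V*(-3869 + 53*V)) + 1 = 1 + V² + V*(-3869 + 53*V))
G(v)*g(C(6, -4), 2) = (1 - 3869*(1 + √6/3) + 54*(1 + √6/3)²)*3 = (1 + (-3869 - 3869*√6/3) + 54*(1 + √6/3)²)*3 = (-3868 + 54*(1 + √6/3)² - 3869*√6/3)*3 = -11604 - 3869*√6 + 162*(1 + √6/3)²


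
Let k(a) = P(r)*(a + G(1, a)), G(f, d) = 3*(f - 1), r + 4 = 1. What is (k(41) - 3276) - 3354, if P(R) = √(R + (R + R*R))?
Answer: -6630 + 41*√3 ≈ -6559.0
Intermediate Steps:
r = -3 (r = -4 + 1 = -3)
G(f, d) = -3 + 3*f (G(f, d) = 3*(-1 + f) = -3 + 3*f)
P(R) = √(R² + 2*R) (P(R) = √(R + (R + R²)) = √(R² + 2*R))
k(a) = a*√3 (k(a) = √(-3*(2 - 3))*(a + (-3 + 3*1)) = √(-3*(-1))*(a + (-3 + 3)) = √3*(a + 0) = √3*a = a*√3)
(k(41) - 3276) - 3354 = (41*√3 - 3276) - 3354 = (-3276 + 41*√3) - 3354 = -6630 + 41*√3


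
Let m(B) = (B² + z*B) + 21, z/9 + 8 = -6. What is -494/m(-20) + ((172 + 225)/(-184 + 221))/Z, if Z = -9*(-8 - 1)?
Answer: -312941/8814177 ≈ -0.035504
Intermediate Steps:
z = -126 (z = -72 + 9*(-6) = -72 - 54 = -126)
m(B) = 21 + B² - 126*B (m(B) = (B² - 126*B) + 21 = 21 + B² - 126*B)
Z = 81 (Z = -9*(-9) = 81)
-494/m(-20) + ((172 + 225)/(-184 + 221))/Z = -494/(21 + (-20)² - 126*(-20)) + ((172 + 225)/(-184 + 221))/81 = -494/(21 + 400 + 2520) + (397/37)*(1/81) = -494/2941 + (397*(1/37))*(1/81) = -494*1/2941 + (397/37)*(1/81) = -494/2941 + 397/2997 = -312941/8814177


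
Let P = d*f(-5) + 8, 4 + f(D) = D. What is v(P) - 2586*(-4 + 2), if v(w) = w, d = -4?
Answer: 5216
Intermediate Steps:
f(D) = -4 + D
P = 44 (P = -4*(-4 - 5) + 8 = -4*(-9) + 8 = 36 + 8 = 44)
v(P) - 2586*(-4 + 2) = 44 - 2586*(-4 + 2) = 44 - 2586*(-2) = 44 - 431*(-12) = 44 + 5172 = 5216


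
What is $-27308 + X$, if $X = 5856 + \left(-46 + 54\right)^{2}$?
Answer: $-21388$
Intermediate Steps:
$X = 5920$ ($X = 5856 + 8^{2} = 5856 + 64 = 5920$)
$-27308 + X = -27308 + 5920 = -21388$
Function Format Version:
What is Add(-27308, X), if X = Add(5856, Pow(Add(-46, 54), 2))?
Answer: -21388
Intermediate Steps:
X = 5920 (X = Add(5856, Pow(8, 2)) = Add(5856, 64) = 5920)
Add(-27308, X) = Add(-27308, 5920) = -21388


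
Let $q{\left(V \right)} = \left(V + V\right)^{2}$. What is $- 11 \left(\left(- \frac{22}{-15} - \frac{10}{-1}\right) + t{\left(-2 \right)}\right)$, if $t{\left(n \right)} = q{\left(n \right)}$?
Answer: $- \frac{4532}{15} \approx -302.13$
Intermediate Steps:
$q{\left(V \right)} = 4 V^{2}$ ($q{\left(V \right)} = \left(2 V\right)^{2} = 4 V^{2}$)
$t{\left(n \right)} = 4 n^{2}$
$- 11 \left(\left(- \frac{22}{-15} - \frac{10}{-1}\right) + t{\left(-2 \right)}\right) = - 11 \left(\left(- \frac{22}{-15} - \frac{10}{-1}\right) + 4 \left(-2\right)^{2}\right) = - 11 \left(\left(\left(-22\right) \left(- \frac{1}{15}\right) - -10\right) + 4 \cdot 4\right) = - 11 \left(\left(\frac{22}{15} + 10\right) + 16\right) = - 11 \left(\frac{172}{15} + 16\right) = \left(-11\right) \frac{412}{15} = - \frac{4532}{15}$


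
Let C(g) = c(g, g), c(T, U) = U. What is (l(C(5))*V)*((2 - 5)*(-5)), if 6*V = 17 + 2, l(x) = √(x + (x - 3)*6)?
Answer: 95*√17/2 ≈ 195.85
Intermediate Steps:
C(g) = g
l(x) = √(-18 + 7*x) (l(x) = √(x + (-3 + x)*6) = √(x + (-18 + 6*x)) = √(-18 + 7*x))
V = 19/6 (V = (17 + 2)/6 = (⅙)*19 = 19/6 ≈ 3.1667)
(l(C(5))*V)*((2 - 5)*(-5)) = (√(-18 + 7*5)*(19/6))*((2 - 5)*(-5)) = (√(-18 + 35)*(19/6))*(-3*(-5)) = (√17*(19/6))*15 = (19*√17/6)*15 = 95*√17/2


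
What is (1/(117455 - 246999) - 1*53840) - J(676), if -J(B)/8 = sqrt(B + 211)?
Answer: -6974648961/129544 + 8*sqrt(887) ≈ -53602.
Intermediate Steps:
J(B) = -8*sqrt(211 + B) (J(B) = -8*sqrt(B + 211) = -8*sqrt(211 + B))
(1/(117455 - 246999) - 1*53840) - J(676) = (1/(117455 - 246999) - 1*53840) - (-8)*sqrt(211 + 676) = (1/(-129544) - 53840) - (-8)*sqrt(887) = (-1/129544 - 53840) + 8*sqrt(887) = -6974648961/129544 + 8*sqrt(887)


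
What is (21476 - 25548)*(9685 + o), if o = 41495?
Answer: -208404960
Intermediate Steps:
(21476 - 25548)*(9685 + o) = (21476 - 25548)*(9685 + 41495) = -4072*51180 = -208404960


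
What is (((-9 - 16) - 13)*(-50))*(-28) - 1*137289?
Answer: -190489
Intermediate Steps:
(((-9 - 16) - 13)*(-50))*(-28) - 1*137289 = ((-25 - 13)*(-50))*(-28) - 137289 = -38*(-50)*(-28) - 137289 = 1900*(-28) - 137289 = -53200 - 137289 = -190489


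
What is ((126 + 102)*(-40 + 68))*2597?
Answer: 16579248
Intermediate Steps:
((126 + 102)*(-40 + 68))*2597 = (228*28)*2597 = 6384*2597 = 16579248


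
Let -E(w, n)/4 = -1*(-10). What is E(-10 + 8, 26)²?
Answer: 1600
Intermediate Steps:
E(w, n) = -40 (E(w, n) = -(-4)*(-10) = -4*10 = -40)
E(-10 + 8, 26)² = (-40)² = 1600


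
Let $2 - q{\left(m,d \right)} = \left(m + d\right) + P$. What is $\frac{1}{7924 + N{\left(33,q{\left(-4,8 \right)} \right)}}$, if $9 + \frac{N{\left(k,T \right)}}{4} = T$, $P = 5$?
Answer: $\frac{1}{7860} \approx 0.00012723$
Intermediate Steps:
$q{\left(m,d \right)} = -3 - d - m$ ($q{\left(m,d \right)} = 2 - \left(\left(m + d\right) + 5\right) = 2 - \left(\left(d + m\right) + 5\right) = 2 - \left(5 + d + m\right) = -3 - d - m$)
$N{\left(k,T \right)} = -36 + 4 T$
$\frac{1}{7924 + N{\left(33,q{\left(-4,8 \right)} \right)}} = \frac{1}{7924 - \left(36 - 4 \left(-3 - 8 - -4\right)\right)} = \frac{1}{7924 - \left(36 - 4 \left(-3 - 8 + 4\right)\right)} = \frac{1}{7924 + \left(-36 + 4 \left(-7\right)\right)} = \frac{1}{7924 - 64} = \frac{1}{7860}$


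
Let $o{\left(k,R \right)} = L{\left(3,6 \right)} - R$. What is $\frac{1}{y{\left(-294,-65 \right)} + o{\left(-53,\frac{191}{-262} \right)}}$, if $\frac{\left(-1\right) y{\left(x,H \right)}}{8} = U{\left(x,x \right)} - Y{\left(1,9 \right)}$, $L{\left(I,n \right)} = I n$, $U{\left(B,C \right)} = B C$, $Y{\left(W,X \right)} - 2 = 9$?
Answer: $- \frac{262}{181141893} \approx -1.4464 \cdot 10^{-6}$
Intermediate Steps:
$Y{\left(W,X \right)} = 11$ ($Y{\left(W,X \right)} = 2 + 9 = 11$)
$y{\left(x,H \right)} = 88 - 8 x^{2}$ ($y{\left(x,H \right)} = - 8 \left(x x - 11\right) = - 8 \left(x^{2} - 11\right) = - 8 \left(-11 + x^{2}\right) = 88 - 8 x^{2}$)
$o{\left(k,R \right)} = 18 - R$ ($o{\left(k,R \right)} = 3 \cdot 6 - R = 18 - R$)
$\frac{1}{y{\left(-294,-65 \right)} + o{\left(-53,\frac{191}{-262} \right)}} = \frac{1}{\left(88 - 8 \left(-294\right)^{2}\right) + \left(18 - \frac{191}{-262}\right)} = \frac{1}{\left(88 - 691488\right) + \left(18 - 191 \left(- \frac{1}{262}\right)\right)} = \frac{1}{\left(88 - 691488\right) + \left(18 - - \frac{191}{262}\right)} = \frac{1}{-691400 + \left(18 + \frac{191}{262}\right)} = \frac{1}{-691400 + \frac{4907}{262}} = \frac{1}{- \frac{181141893}{262}} = - \frac{262}{181141893}$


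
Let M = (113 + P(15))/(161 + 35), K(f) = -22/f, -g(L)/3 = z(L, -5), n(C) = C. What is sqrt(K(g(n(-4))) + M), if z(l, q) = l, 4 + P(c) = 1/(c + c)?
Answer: I*sqrt(25030)/140 ≈ 1.1301*I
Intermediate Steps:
P(c) = -4 + 1/(2*c) (P(c) = -4 + 1/(c + c) = -4 + 1/(2*c))
g(L) = -3*L
M = 3271/5880 (M = (113 + (-4 + (1/2)/15))/(161 + 35) = (113 + (-4 + (1/2)*(1/15)))/196 = (113 + (-4 + 1/30))*(1/196) = (113 - 119/30)*(1/196) = (3271/30)*(1/196) = 3271/5880 ≈ 0.55629)
sqrt(K(g(n(-4))) + M) = sqrt(-22/((-3*(-4))) + 3271/5880) = sqrt(-22/12 + 3271/5880) = sqrt(-22*1/12 + 3271/5880) = sqrt(-11/6 + 3271/5880) = sqrt(-2503/1960) = I*sqrt(25030)/140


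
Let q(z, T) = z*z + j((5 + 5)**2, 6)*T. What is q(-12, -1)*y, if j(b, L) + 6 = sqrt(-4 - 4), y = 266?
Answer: 39900 - 532*I*sqrt(2) ≈ 39900.0 - 752.36*I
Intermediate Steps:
j(b, L) = -6 + 2*I*sqrt(2) (j(b, L) = -6 + sqrt(-4 - 4) = -6 + sqrt(-8) = -6 + 2*I*sqrt(2))
q(z, T) = z**2 + T*(-6 + 2*I*sqrt(2)) (q(z, T) = z*z + (-6 + 2*I*sqrt(2))*T = z**2 + T*(-6 + 2*I*sqrt(2)))
q(-12, -1)*y = ((-12)**2 - 2*(-1)*(3 - I*sqrt(2)))*266 = (144 + (6 - 2*I*sqrt(2)))*266 = (150 - 2*I*sqrt(2))*266 = 39900 - 532*I*sqrt(2)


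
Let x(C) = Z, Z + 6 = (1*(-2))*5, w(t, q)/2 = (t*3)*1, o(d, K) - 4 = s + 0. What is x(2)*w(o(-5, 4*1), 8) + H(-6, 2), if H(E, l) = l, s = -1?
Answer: -286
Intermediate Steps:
o(d, K) = 3 (o(d, K) = 4 + (-1 + 0) = 4 - 1 = 3)
w(t, q) = 6*t (w(t, q) = 2*((t*3)*1) = 2*((3*t)*1) = 2*(3*t) = 6*t)
Z = -16 (Z = -6 + (1*(-2))*5 = -6 - 2*5 = -6 - 10 = -16)
x(C) = -16
x(2)*w(o(-5, 4*1), 8) + H(-6, 2) = -96*3 + 2 = -16*18 + 2 = -288 + 2 = -286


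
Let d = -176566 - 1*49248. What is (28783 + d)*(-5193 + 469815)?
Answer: -91544937282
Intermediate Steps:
d = -225814 (d = -176566 - 49248 = -225814)
(28783 + d)*(-5193 + 469815) = (28783 - 225814)*(-5193 + 469815) = -197031*464622 = -91544937282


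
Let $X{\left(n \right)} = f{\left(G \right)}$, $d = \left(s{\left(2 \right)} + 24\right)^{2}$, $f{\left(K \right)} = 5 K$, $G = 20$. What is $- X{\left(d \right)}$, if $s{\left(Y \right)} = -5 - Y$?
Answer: $-100$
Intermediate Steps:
$d = 289$ ($d = \left(\left(-5 - 2\right) + 24\right)^{2} = \left(-7 + 24\right)^{2} = 17^{2} = 289$)
$X{\left(n \right)} = 100$ ($X{\left(n \right)} = 5 \cdot 20 = 100$)
$- X{\left(d \right)} = \left(-1\right) 100 = -100$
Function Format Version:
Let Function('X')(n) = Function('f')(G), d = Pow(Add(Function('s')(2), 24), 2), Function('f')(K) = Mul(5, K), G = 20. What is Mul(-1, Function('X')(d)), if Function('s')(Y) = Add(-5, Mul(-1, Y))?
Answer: -100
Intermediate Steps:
d = 289 (d = Pow(Add(Add(-5, Mul(-1, 2)), 24), 2) = Pow(Add(Add(-5, -2), 24), 2) = Pow(Add(-7, 24), 2) = Pow(17, 2) = 289)
Function('X')(n) = 100 (Function('X')(n) = Mul(5, 20) = 100)
Mul(-1, Function('X')(d)) = Mul(-1, 100) = -100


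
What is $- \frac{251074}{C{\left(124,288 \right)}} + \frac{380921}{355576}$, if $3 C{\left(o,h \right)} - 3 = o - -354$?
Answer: $- \frac{20588034067}{13156312} \approx -1564.9$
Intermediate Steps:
$C{\left(o,h \right)} = 119 + \frac{o}{3}$ ($C{\left(o,h \right)} = 1 + \frac{o - -354}{3} = 1 + \frac{o + 354}{3} = 1 + \frac{354 + o}{3} = 1 + \left(118 + \frac{o}{3}\right) = 119 + \frac{o}{3}$)
$- \frac{251074}{C{\left(124,288 \right)}} + \frac{380921}{355576} = - \frac{251074}{119 + \frac{1}{3} \cdot 124} + \frac{380921}{355576} = - \frac{251074}{119 + \frac{124}{3}} + 380921 \cdot \frac{1}{355576} = - \frac{251074}{\frac{481}{3}} + \frac{380921}{355576} = \left(-251074\right) \frac{3}{481} + \frac{380921}{355576} = - \frac{753222}{481} + \frac{380921}{355576} = - \frac{20588034067}{13156312}$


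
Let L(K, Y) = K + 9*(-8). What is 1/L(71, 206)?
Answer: -1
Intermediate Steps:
L(K, Y) = -72 + K (L(K, Y) = K - 72 = -72 + K)
1/L(71, 206) = 1/(-72 + 71) = 1/(-1) = -1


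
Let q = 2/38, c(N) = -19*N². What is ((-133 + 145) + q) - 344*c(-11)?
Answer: 15026493/19 ≈ 7.9087e+5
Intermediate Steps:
q = 1/19 (q = 2*(1/38) = 1/19 ≈ 0.052632)
((-133 + 145) + q) - 344*c(-11) = ((-133 + 145) + 1/19) - (-6536)*(-11)² = (12 + 1/19) - (-6536)*121 = 229/19 - 344*(-2299) = 229/19 + 790856 = 15026493/19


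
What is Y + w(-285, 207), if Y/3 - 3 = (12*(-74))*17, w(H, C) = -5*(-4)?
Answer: -45259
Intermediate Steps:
w(H, C) = 20
Y = -45279 (Y = 9 + 3*((12*(-74))*17) = 9 + 3*(-888*17) = 9 + 3*(-15096) = 9 - 45288 = -45279)
Y + w(-285, 207) = -45279 + 20 = -45259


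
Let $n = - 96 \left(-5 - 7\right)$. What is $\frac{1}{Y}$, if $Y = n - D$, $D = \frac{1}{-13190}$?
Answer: $\frac{13190}{15194881} \approx 0.00086806$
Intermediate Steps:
$D = - \frac{1}{13190} \approx -7.5815 \cdot 10^{-5}$
$n = 1152$ ($n = \left(-96\right) \left(-12\right) = 1152$)
$Y = \frac{15194881}{13190}$ ($Y = 1152 - - \frac{1}{13190} = 1152 + \frac{1}{13190} = \frac{15194881}{13190} \approx 1152.0$)
$\frac{1}{Y} = \frac{1}{\frac{15194881}{13190}} = \frac{13190}{15194881}$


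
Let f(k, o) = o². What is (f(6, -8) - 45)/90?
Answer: 19/90 ≈ 0.21111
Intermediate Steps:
(f(6, -8) - 45)/90 = ((-8)² - 45)/90 = (64 - 45)/90 = (1/90)*19 = 19/90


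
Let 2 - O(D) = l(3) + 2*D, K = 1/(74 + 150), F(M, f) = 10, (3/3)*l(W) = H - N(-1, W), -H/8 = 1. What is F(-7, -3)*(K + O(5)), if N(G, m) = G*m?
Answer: -3355/112 ≈ -29.955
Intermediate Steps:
H = -8 (H = -8*1 = -8)
l(W) = -8 + W (l(W) = -8 - (-1)*W = -8 + W)
K = 1/224 ≈ 0.0044643
O(D) = 7 - 2*D (O(D) = 2 - ((-8 + 3) + 2*D) = 2 - (-5 + 2*D) = 2 + (5 - 2*D) = 7 - 2*D)
F(-7, -3)*(K + O(5)) = 10*(1/224 + (7 - 2*5)) = 10*(1/224 + (7 - 10)) = 10*(1/224 - 3) = 10*(-671/224) = -3355/112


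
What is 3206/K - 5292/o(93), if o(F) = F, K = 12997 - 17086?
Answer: -7312382/126759 ≈ -57.687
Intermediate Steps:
K = -4089
3206/K - 5292/o(93) = 3206/(-4089) - 5292/93 = 3206*(-1/4089) - 5292*1/93 = -3206/4089 - 1764/31 = -7312382/126759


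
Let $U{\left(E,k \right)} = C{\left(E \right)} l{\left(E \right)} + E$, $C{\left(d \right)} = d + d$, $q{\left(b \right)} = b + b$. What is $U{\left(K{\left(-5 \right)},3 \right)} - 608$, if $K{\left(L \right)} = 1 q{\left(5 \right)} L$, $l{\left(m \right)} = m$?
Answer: $4342$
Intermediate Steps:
$q{\left(b \right)} = 2 b$
$C{\left(d \right)} = 2 d$
$K{\left(L \right)} = 10 L$ ($K{\left(L \right)} = 1 \cdot 2 \cdot 5 L = 1 \cdot 10 L = 10 L$)
$U{\left(E,k \right)} = E + 2 E^{2}$ ($U{\left(E,k \right)} = 2 E E + E = 2 E^{2} + E = E + 2 E^{2}$)
$U{\left(K{\left(-5 \right)},3 \right)} - 608 = 10 \left(-5\right) \left(1 + 2 \cdot 10 \left(-5\right)\right) - 608 = - 50 \left(1 + 2 \left(-50\right)\right) - 608 = - 50 \left(1 - 100\right) - 608 = \left(-50\right) \left(-99\right) - 608 = 4950 - 608 = 4342$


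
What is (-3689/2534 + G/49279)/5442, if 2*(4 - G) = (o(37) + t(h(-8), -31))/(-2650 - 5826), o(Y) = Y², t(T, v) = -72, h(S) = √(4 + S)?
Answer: -220109491703/822848614635216 ≈ -0.00026750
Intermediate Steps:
G = 69105/16952 (G = 4 - (37² - 72)/(2*(-2650 - 5826)) = 4 - (1369 - 72)/(2*(-8476)) = 4 - 1297*(-1)/(2*8476) = 4 - ½*(-1297/8476) = 4 + 1297/16952 = 69105/16952 ≈ 4.0765)
(-3689/2534 + G/49279)/5442 = (-3689/2534 + (69105/16952)/49279)/5442 = (-3689*1/2534 + (69105/16952)*(1/49279))*(1/5442) = (-527/362 + 69105/835377608)*(1/5442) = -220109491703/151203347048*1/5442 = -220109491703/822848614635216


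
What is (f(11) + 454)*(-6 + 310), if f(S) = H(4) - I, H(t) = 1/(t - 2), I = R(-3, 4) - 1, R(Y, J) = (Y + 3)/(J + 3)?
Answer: 138472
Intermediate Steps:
R(Y, J) = (3 + Y)/(3 + J)
I = -1 (I = (3 - 3)/(3 + 4) - 1 = 0/7 - 1 = (1/7)*0 - 1 = 0 - 1 = -1)
H(t) = 1/(-2 + t)
f(S) = 3/2 (f(S) = 1/(-2 + 4) - 1*(-1) = 1/2 + 1 = 3/2)
(f(11) + 454)*(-6 + 310) = (3/2 + 454)*(-6 + 310) = (911/2)*304 = 138472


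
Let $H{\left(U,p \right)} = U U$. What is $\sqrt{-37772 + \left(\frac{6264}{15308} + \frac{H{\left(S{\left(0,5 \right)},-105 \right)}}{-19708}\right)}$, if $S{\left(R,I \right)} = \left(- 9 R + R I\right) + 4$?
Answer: $\frac{3 i \sqrt{1492123688022480734}}{18855629} \approx 194.35 i$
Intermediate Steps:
$S{\left(R,I \right)} = 4 - 9 R + I R$ ($S{\left(R,I \right)} = \left(- 9 R + I R\right) + 4 = 4 - 9 R + I R$)
$H{\left(U,p \right)} = U^{2}$
$\sqrt{-37772 + \left(\frac{6264}{15308} + \frac{H{\left(S{\left(0,5 \right)},-105 \right)}}{-19708}\right)} = \sqrt{-37772 + \left(\frac{6264}{15308} + \frac{\left(4 - 0 + 5 \cdot 0\right)^{2}}{-19708}\right)} = \sqrt{-37772 + \left(6264 \cdot \frac{1}{15308} + \left(4 + 0 + 0\right)^{2} \left(- \frac{1}{19708}\right)\right)} = \sqrt{-37772 + \left(\frac{1566}{3827} + 4^{2} \left(- \frac{1}{19708}\right)\right)} = \sqrt{-37772 + \left(\frac{1566}{3827} + 16 \left(- \frac{1}{19708}\right)\right)} = \sqrt{-37772 + \left(\frac{1566}{3827} - \frac{4}{4927}\right)} = \sqrt{-37772 + \frac{7700374}{18855629}} = \sqrt{- \frac{712207118214}{18855629}} = \frac{3 i \sqrt{1492123688022480734}}{18855629}$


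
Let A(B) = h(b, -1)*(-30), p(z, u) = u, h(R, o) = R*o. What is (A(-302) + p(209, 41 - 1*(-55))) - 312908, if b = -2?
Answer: -312872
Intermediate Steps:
A(B) = -60 (A(B) = -2*(-1)*(-30) = 2*(-30) = -60)
(A(-302) + p(209, 41 - 1*(-55))) - 312908 = (-60 + (41 - 1*(-55))) - 312908 = (-60 + (41 + 55)) - 312908 = (-60 + 96) - 312908 = 36 - 312908 = -312872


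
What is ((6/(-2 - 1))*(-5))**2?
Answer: 100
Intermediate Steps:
((6/(-2 - 1))*(-5))**2 = ((6/(-3))*(-5))**2 = (-1/3*6*(-5))**2 = (-2*(-5))**2 = 10**2 = 100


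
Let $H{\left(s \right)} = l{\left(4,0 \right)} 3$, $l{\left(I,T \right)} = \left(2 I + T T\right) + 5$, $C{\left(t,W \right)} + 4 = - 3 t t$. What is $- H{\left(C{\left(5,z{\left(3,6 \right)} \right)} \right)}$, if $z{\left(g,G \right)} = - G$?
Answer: $-39$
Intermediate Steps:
$C{\left(t,W \right)} = -4 - 3 t^{2}$ ($C{\left(t,W \right)} = -4 + - 3 t t = -4 - 3 t^{2}$)
$l{\left(I,T \right)} = 5 + T^{2} + 2 I$ ($l{\left(I,T \right)} = \left(2 I + T^{2}\right) + 5 = \left(T^{2} + 2 I\right) + 5 = 5 + T^{2} + 2 I$)
$H{\left(s \right)} = 39$ ($H{\left(s \right)} = \left(5 + 0^{2} + 2 \cdot 4\right) 3 = \left(5 + 0 + 8\right) 3 = 13 \cdot 3 = 39$)
$- H{\left(C{\left(5,z{\left(3,6 \right)} \right)} \right)} = \left(-1\right) 39 = -39$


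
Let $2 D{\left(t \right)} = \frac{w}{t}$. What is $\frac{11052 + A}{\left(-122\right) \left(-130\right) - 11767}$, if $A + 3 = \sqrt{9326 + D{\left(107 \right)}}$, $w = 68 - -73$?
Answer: $\frac{11049}{4093} + \frac{\sqrt{427123670}}{875902} \approx 2.7231$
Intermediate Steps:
$w = 141$ ($w = 68 + 73 = 141$)
$D{\left(t \right)} = \frac{141}{2 t}$ ($D{\left(t \right)} = \frac{141 \frac{1}{t}}{2} = \frac{141}{2 t}$)
$A = -3 + \frac{\sqrt{427123670}}{214}$ ($A = -3 + \sqrt{9326 + \frac{141}{2 \cdot 107}} = -3 + \sqrt{9326 + \frac{141}{2} \cdot \frac{1}{107}} = -3 + \sqrt{9326 + \frac{141}{214}} = -3 + \sqrt{\frac{1995905}{214}} = -3 + \frac{\sqrt{427123670}}{214} \approx 93.575$)
$\frac{11052 + A}{\left(-122\right) \left(-130\right) - 11767} = \frac{11052 - \left(3 - \frac{\sqrt{427123670}}{214}\right)}{\left(-122\right) \left(-130\right) - 11767} = \frac{11049 + \frac{\sqrt{427123670}}{214}}{15860 - 11767} = \frac{11049 + \frac{\sqrt{427123670}}{214}}{4093} = \left(11049 + \frac{\sqrt{427123670}}{214}\right) \frac{1}{4093} = \frac{11049}{4093} + \frac{\sqrt{427123670}}{875902}$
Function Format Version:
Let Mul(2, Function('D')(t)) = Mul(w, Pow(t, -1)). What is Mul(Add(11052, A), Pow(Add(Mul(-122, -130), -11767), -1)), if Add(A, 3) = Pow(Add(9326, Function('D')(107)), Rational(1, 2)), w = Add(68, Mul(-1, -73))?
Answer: Add(Rational(11049, 4093), Mul(Rational(1, 875902), Pow(427123670, Rational(1, 2)))) ≈ 2.7231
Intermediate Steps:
w = 141 (w = Add(68, 73) = 141)
Function('D')(t) = Mul(Rational(141, 2), Pow(t, -1)) (Function('D')(t) = Mul(Rational(1, 2), Mul(141, Pow(t, -1))) = Mul(Rational(141, 2), Pow(t, -1)))
A = Add(-3, Mul(Rational(1, 214), Pow(427123670, Rational(1, 2)))) (A = Add(-3, Pow(Add(9326, Mul(Rational(141, 2), Pow(107, -1))), Rational(1, 2))) = Add(-3, Pow(Add(9326, Mul(Rational(141, 2), Rational(1, 107))), Rational(1, 2))) = Add(-3, Pow(Add(9326, Rational(141, 214)), Rational(1, 2))) = Add(-3, Pow(Rational(1995905, 214), Rational(1, 2))) = Add(-3, Mul(Rational(1, 214), Pow(427123670, Rational(1, 2)))) ≈ 93.575)
Mul(Add(11052, A), Pow(Add(Mul(-122, -130), -11767), -1)) = Mul(Add(11052, Add(-3, Mul(Rational(1, 214), Pow(427123670, Rational(1, 2))))), Pow(Add(Mul(-122, -130), -11767), -1)) = Mul(Add(11049, Mul(Rational(1, 214), Pow(427123670, Rational(1, 2)))), Pow(Add(15860, -11767), -1)) = Mul(Add(11049, Mul(Rational(1, 214), Pow(427123670, Rational(1, 2)))), Pow(4093, -1)) = Mul(Add(11049, Mul(Rational(1, 214), Pow(427123670, Rational(1, 2)))), Rational(1, 4093)) = Add(Rational(11049, 4093), Mul(Rational(1, 875902), Pow(427123670, Rational(1, 2))))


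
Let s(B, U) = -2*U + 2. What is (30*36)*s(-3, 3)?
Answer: -4320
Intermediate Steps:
s(B, U) = 2 - 2*U
(30*36)*s(-3, 3) = (30*36)*(2 - 2*3) = 1080*(2 - 6) = 1080*(-4) = -4320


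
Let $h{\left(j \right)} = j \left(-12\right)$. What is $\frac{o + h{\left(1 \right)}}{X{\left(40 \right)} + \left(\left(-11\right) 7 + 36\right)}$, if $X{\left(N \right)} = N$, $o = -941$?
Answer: $953$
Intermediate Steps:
$h{\left(j \right)} = - 12 j$
$\frac{o + h{\left(1 \right)}}{X{\left(40 \right)} + \left(\left(-11\right) 7 + 36\right)} = \frac{-941 - 12}{40 + \left(\left(-11\right) 7 + 36\right)} = \frac{-941 - 12}{40 + \left(-77 + 36\right)} = - \frac{953}{40 - 41} = - \frac{953}{-1} = \left(-953\right) \left(-1\right) = 953$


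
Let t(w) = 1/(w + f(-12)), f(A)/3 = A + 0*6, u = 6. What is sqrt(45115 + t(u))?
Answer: sqrt(40603470)/30 ≈ 212.40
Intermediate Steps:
f(A) = 3*A (f(A) = 3*(A + 0*6) = 3*(A + 0) = 3*A)
t(w) = 1/(-36 + w) (t(w) = 1/(w + 3*(-12)) = 1/(w - 36) = 1/(-36 + w))
sqrt(45115 + t(u)) = sqrt(45115 + 1/(-36 + 6)) = sqrt(45115 + 1/(-30)) = sqrt(45115 - 1/30) = sqrt(1353449/30) = sqrt(40603470)/30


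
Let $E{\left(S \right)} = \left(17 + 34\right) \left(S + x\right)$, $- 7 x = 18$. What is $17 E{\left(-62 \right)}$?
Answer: $- \frac{391884}{7} \approx -55983.0$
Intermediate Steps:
$x = - \frac{18}{7}$ ($x = \left(- \frac{1}{7}\right) 18 = - \frac{18}{7} \approx -2.5714$)
$E{\left(S \right)} = - \frac{918}{7} + 51 S$ ($E{\left(S \right)} = \left(17 + 34\right) \left(S - \frac{18}{7}\right) = 51 \left(- \frac{18}{7} + S\right) = - \frac{918}{7} + 51 S$)
$17 E{\left(-62 \right)} = 17 \left(- \frac{918}{7} + 51 \left(-62\right)\right) = 17 \left(- \frac{918}{7} - 3162\right) = 17 \left(- \frac{23052}{7}\right) = - \frac{391884}{7}$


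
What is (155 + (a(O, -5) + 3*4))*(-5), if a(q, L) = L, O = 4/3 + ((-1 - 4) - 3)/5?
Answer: -810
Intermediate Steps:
O = -4/15 (O = 4*(⅓) + (-5 - 3)*(⅕) = 4/3 - 8*⅕ = 4/3 - 8/5 = -4/15 ≈ -0.26667)
(155 + (a(O, -5) + 3*4))*(-5) = (155 + (-5 + 3*4))*(-5) = (155 + (-5 + 12))*(-5) = (155 + 7)*(-5) = 162*(-5) = -810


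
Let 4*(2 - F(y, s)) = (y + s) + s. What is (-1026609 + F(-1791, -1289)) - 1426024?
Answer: -9806155/4 ≈ -2.4515e+6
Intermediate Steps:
F(y, s) = 2 - s/2 - y/4 (F(y, s) = 2 - ((y + s) + s)/4 = 2 - ((s + y) + s)/4 = 2 - (y + 2*s)/4 = 2 + (-s/2 - y/4) = 2 - s/2 - y/4)
(-1026609 + F(-1791, -1289)) - 1426024 = (-1026609 + (2 - ½*(-1289) - ¼*(-1791))) - 1426024 = (-1026609 + (2 + 1289/2 + 1791/4)) - 1426024 = (-1026609 + 4377/4) - 1426024 = -4102059/4 - 1426024 = -9806155/4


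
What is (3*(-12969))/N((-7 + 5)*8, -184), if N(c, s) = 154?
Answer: -3537/14 ≈ -252.64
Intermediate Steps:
(3*(-12969))/N((-7 + 5)*8, -184) = (3*(-12969))/154 = -38907*1/154 = -3537/14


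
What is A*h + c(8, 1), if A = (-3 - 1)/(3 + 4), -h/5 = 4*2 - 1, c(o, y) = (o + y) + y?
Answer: 30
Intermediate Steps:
c(o, y) = o + 2*y
h = -35 (h = -5*(4*2 - 1) = -5*(8 - 1) = -5*7 = -35)
A = -4/7 ≈ -0.57143
A*h + c(8, 1) = -4/7*(-35) + (8 + 2*1) = 20 + (8 + 2) = 20 + 10 = 30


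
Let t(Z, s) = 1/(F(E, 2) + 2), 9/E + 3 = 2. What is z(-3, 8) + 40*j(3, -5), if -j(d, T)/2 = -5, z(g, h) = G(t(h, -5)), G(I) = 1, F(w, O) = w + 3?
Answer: 401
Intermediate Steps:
E = -9 (E = 9/(-3 + 2) = 9/(-1) = 9*(-1) = -9)
F(w, O) = 3 + w
t(Z, s) = -1/4 (t(Z, s) = 1/((3 - 9) + 2) = 1/(-6 + 2) = 1/(-4) = -1/4)
z(g, h) = 1
j(d, T) = 10 (j(d, T) = -2*(-5) = 10)
z(-3, 8) + 40*j(3, -5) = 1 + 40*10 = 1 + 400 = 401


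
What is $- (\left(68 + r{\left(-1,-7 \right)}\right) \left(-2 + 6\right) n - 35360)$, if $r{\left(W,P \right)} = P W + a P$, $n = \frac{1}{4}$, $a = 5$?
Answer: $35320$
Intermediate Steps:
$n = \frac{1}{4} \approx 0.25$
$r{\left(W,P \right)} = 5 P + P W$ ($r{\left(W,P \right)} = P W + 5 P = 5 P + P W$)
$- (\left(68 + r{\left(-1,-7 \right)}\right) \left(-2 + 6\right) n - 35360) = - (\left(68 - 7 \left(5 - 1\right)\right) \left(-2 + 6\right) \frac{1}{4} - 35360) = - (\left(68 - 28\right) 4 \cdot \frac{1}{4} - 35360) = - (\left(68 - 28\right) 1 - 35360) = - (40 \cdot 1 - 35360) = - (40 - 35360) = \left(-1\right) \left(-35320\right) = 35320$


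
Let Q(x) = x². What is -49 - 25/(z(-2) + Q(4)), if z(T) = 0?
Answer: -809/16 ≈ -50.563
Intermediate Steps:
-49 - 25/(z(-2) + Q(4)) = -49 - 25/(0 + 4²) = -49 - 25/(0 + 16) = -49 - 25/16 = -809/16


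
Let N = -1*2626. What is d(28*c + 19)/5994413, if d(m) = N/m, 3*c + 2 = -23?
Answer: 7878/3854407559 ≈ 2.0439e-6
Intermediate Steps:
c = -25/3 (c = -2/3 + (1/3)*(-23) = -2/3 - 23/3 = -25/3 ≈ -8.3333)
N = -2626
d(m) = -2626/m
d(28*c + 19)/5994413 = -2626/(28*(-25/3) + 19)/5994413 = -2626/(-700/3 + 19)*(1/5994413) = -2626/(-643/3)*(1/5994413) = -2626*(-3/643)*(1/5994413) = (7878/643)*(1/5994413) = 7878/3854407559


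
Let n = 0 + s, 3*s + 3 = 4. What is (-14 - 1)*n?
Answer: -5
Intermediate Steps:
s = ⅓ (s = -1 + (⅓)*4 = -1 + 4/3 = ⅓ ≈ 0.33333)
n = ⅓ (n = 0 + ⅓ = ⅓ ≈ 0.33333)
(-14 - 1)*n = (-14 - 1)*(⅓) = -15*⅓ = -5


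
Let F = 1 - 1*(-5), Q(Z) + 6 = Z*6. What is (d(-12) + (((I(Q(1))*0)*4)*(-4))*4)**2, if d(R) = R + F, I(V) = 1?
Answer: 36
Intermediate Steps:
Q(Z) = -6 + 6*Z (Q(Z) = -6 + Z*6 = -6 + 6*Z)
F = 6 (F = 1 + 5 = 6)
d(R) = 6 + R (d(R) = R + 6 = 6 + R)
(d(-12) + (((I(Q(1))*0)*4)*(-4))*4)**2 = ((6 - 12) + (((1*0)*4)*(-4))*4)**2 = (-6 + ((0*4)*(-4))*4)**2 = (-6 + (0*(-4))*4)**2 = (-6 + 0*4)**2 = (-6 + 0)**2 = (-6)**2 = 36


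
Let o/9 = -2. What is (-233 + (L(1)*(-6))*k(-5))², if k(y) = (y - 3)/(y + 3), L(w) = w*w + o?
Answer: 30625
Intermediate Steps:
o = -18 (o = 9*(-2) = -18)
L(w) = -18 + w² (L(w) = w*w - 18 = w² - 18 = -18 + w²)
k(y) = (-3 + y)/(3 + y)
(-233 + (L(1)*(-6))*k(-5))² = (-233 + ((-18 + 1²)*(-6))*((-3 - 5)/(3 - 5)))² = (-233 + ((-18 + 1)*(-6))*(-8/(-2)))² = (-233 + (-17*(-6))*(-½*(-8)))² = (-233 + 102*4)² = (-233 + 408)² = 175² = 30625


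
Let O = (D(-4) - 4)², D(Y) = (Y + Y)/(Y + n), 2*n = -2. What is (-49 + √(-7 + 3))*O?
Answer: -7056/25 + 288*I/25 ≈ -282.24 + 11.52*I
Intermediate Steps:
n = -1 (n = (½)*(-2) = -1)
D(Y) = 2*Y/(-1 + Y) (D(Y) = (Y + Y)/(Y - 1) = (2*Y)/(-1 + Y) = 2*Y/(-1 + Y))
O = 144/25 (O = (2*(-4)/(-1 - 4) - 4)² = (2*(-4)/(-5) - 4)² = (2*(-4)*(-⅕) - 4)² = (8/5 - 4)² = (-12/5)² = 144/25 ≈ 5.7600)
(-49 + √(-7 + 3))*O = (-49 + √(-7 + 3))*(144/25) = (-49 + √(-4))*(144/25) = (-49 + 2*I)*(144/25) = -7056/25 + 288*I/25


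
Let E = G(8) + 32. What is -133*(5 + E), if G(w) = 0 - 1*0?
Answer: -4921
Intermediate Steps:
G(w) = 0 (G(w) = 0 + 0 = 0)
E = 32 (E = 0 + 32 = 32)
-133*(5 + E) = -133*(5 + 32) = -133*37 = -4921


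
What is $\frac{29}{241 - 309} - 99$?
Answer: $- \frac{6761}{68} \approx -99.427$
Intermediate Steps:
$\frac{29}{241 - 309} - 99 = \frac{29}{-68} - 99 = 29 \left(- \frac{1}{68}\right) - 99 = - \frac{29}{68} - 99 = - \frac{6761}{68}$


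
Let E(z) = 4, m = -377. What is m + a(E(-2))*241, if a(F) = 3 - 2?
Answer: -136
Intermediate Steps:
a(F) = 1
m + a(E(-2))*241 = -377 + 1*241 = -377 + 241 = -136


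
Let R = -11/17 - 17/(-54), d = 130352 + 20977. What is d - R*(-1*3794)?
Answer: 68881426/459 ≈ 1.5007e+5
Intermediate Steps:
d = 151329
R = -305/918 (R = -11*1/17 - 17*(-1/54) = -11/17 + 17/54 = -305/918 ≈ -0.33224)
d - R*(-1*3794) = 151329 - (-305)*(-1*3794)/918 = 151329 - (-305)*(-3794)/918 = 151329 - 1*578585/459 = 151329 - 578585/459 = 68881426/459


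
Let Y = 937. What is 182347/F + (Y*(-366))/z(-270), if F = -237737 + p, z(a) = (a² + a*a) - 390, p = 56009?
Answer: -14806206841/4404178080 ≈ -3.3619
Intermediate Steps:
z(a) = -390 + 2*a² (z(a) = (a² + a²) - 390 = 2*a² - 390 = -390 + 2*a²)
F = -181728 (F = -237737 + 56009 = -181728)
182347/F + (Y*(-366))/z(-270) = 182347/(-181728) + (937*(-366))/(-390 + 2*(-270)²) = 182347*(-1/181728) - 342942/(-390 + 2*72900) = -182347/181728 - 342942/(-390 + 145800) = -182347/181728 - 342942/145410 = -182347/181728 - 342942*1/145410 = -182347/181728 - 57157/24235 = -14806206841/4404178080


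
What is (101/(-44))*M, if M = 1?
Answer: -101/44 ≈ -2.2955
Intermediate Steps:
(101/(-44))*M = (101/(-44))*1 = (101*(-1/44))*1 = -101/44*1 = -101/44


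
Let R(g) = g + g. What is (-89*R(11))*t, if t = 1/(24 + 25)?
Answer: -1958/49 ≈ -39.959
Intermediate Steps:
t = 1/49 ≈ 0.020408
R(g) = 2*g
(-89*R(11))*t = -178*11*(1/49) = -89*22*(1/49) = -1958*1/49 = -1958/49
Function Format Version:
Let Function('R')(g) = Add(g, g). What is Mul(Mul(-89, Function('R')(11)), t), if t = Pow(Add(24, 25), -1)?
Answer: Rational(-1958, 49) ≈ -39.959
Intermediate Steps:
t = Rational(1, 49) (t = Pow(49, -1) = Rational(1, 49) ≈ 0.020408)
Function('R')(g) = Mul(2, g)
Mul(Mul(-89, Function('R')(11)), t) = Mul(Mul(-89, Mul(2, 11)), Rational(1, 49)) = Mul(Mul(-89, 22), Rational(1, 49)) = Mul(-1958, Rational(1, 49)) = Rational(-1958, 49)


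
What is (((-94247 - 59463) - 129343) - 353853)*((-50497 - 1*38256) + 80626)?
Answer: 5176135062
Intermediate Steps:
(((-94247 - 59463) - 129343) - 353853)*((-50497 - 1*38256) + 80626) = ((-153710 - 129343) - 353853)*((-50497 - 38256) + 80626) = (-283053 - 353853)*(-88753 + 80626) = -636906*(-8127) = 5176135062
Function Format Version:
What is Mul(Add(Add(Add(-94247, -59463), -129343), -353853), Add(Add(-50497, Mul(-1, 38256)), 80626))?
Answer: 5176135062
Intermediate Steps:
Mul(Add(Add(Add(-94247, -59463), -129343), -353853), Add(Add(-50497, Mul(-1, 38256)), 80626)) = Mul(Add(Add(-153710, -129343), -353853), Add(Add(-50497, -38256), 80626)) = Mul(Add(-283053, -353853), Add(-88753, 80626)) = Mul(-636906, -8127) = 5176135062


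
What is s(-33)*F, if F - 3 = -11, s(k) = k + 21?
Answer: 96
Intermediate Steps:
s(k) = 21 + k
F = -8 (F = 3 - 11 = -8)
s(-33)*F = (21 - 33)*(-8) = -12*(-8) = 96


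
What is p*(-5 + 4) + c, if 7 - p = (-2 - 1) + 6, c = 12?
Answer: 8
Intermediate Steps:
p = 4 (p = 7 - ((-2 - 1) + 6) = 7 - (-3 + 6) = 7 - 1*3 = 7 - 3 = 4)
p*(-5 + 4) + c = 4*(-5 + 4) + 12 = 4*(-1) + 12 = -4 + 12 = 8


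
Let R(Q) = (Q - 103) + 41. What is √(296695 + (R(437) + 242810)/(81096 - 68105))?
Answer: 3*√5563912402070/12991 ≈ 544.71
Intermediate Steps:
R(Q) = -62 + Q (R(Q) = (-103 + Q) + 41 = -62 + Q)
√(296695 + (R(437) + 242810)/(81096 - 68105)) = √(296695 + ((-62 + 437) + 242810)/(81096 - 68105)) = √(296695 + (375 + 242810)/12991) = √(296695 + 243185*(1/12991)) = √(296695 + 243185/12991) = √(3854607930/12991) = 3*√5563912402070/12991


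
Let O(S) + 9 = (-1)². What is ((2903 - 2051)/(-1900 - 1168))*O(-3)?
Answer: 1704/767 ≈ 2.2216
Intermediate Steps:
O(S) = -8 (O(S) = -9 + (-1)² = -9 + 1 = -8)
((2903 - 2051)/(-1900 - 1168))*O(-3) = ((2903 - 2051)/(-1900 - 1168))*(-8) = (852/(-3068))*(-8) = (852*(-1/3068))*(-8) = -213/767*(-8) = 1704/767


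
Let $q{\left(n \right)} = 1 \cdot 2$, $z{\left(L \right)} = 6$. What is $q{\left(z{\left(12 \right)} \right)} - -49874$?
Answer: $49876$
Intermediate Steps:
$q{\left(n \right)} = 2$
$q{\left(z{\left(12 \right)} \right)} - -49874 = 2 - -49874 = 2 + 49874 = 49876$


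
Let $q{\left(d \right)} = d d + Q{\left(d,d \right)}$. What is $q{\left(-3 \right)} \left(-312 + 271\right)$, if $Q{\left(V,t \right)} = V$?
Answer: $-246$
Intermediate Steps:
$q{\left(d \right)} = d + d^{2}$ ($q{\left(d \right)} = d d + d = d^{2} + d = d + d^{2}$)
$q{\left(-3 \right)} \left(-312 + 271\right) = - 3 \left(1 - 3\right) \left(-312 + 271\right) = \left(-3\right) \left(-2\right) \left(-41\right) = 6 \left(-41\right) = -246$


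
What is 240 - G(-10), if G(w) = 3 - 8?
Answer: 245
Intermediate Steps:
G(w) = -5
240 - G(-10) = 240 - 1*(-5) = 240 + 5 = 245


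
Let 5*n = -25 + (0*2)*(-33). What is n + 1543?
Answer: 1538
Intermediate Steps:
n = -5 (n = (-25 + (0*2)*(-33))/5 = (-25 + 0*(-33))/5 = (-25 + 0)/5 = (⅕)*(-25) = -5)
n + 1543 = -5 + 1543 = 1538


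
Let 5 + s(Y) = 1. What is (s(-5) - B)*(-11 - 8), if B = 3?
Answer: 133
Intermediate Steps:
s(Y) = -4 (s(Y) = -5 + 1 = -4)
(s(-5) - B)*(-11 - 8) = (-4 - 1*3)*(-11 - 8) = (-4 - 3)*(-19) = -7*(-19) = 133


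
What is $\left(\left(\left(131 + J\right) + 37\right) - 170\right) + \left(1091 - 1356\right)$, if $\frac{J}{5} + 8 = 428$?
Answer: $1833$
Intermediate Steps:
$J = 2100$ ($J = -40 + 5 \cdot 428 = -40 + 2140 = 2100$)
$\left(\left(\left(131 + J\right) + 37\right) - 170\right) + \left(1091 - 1356\right) = \left(\left(\left(131 + 2100\right) + 37\right) - 170\right) + \left(1091 - 1356\right) = \left(\left(2231 + 37\right) - 170\right) + \left(1091 - 1356\right) = \left(2268 - 170\right) - 265 = 2098 - 265 = 1833$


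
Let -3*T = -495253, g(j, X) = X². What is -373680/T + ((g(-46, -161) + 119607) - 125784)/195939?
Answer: -209877181328/97039377567 ≈ -2.1628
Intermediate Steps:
T = 495253/3 (T = -⅓*(-495253) = 495253/3 ≈ 1.6508e+5)
-373680/T + ((g(-46, -161) + 119607) - 125784)/195939 = -373680/495253/3 + (((-161)² + 119607) - 125784)/195939 = -373680*3/495253 + ((25921 + 119607) - 125784)*(1/195939) = -1121040/495253 + (145528 - 125784)*(1/195939) = -1121040/495253 + 19744*(1/195939) = -1121040/495253 + 19744/195939 = -209877181328/97039377567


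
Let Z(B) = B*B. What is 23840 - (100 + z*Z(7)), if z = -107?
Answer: 28983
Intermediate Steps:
Z(B) = B²
23840 - (100 + z*Z(7)) = 23840 - (100 - 107*7²) = 23840 - (100 - 107*49) = 23840 - (100 - 5243) = 23840 - 1*(-5143) = 23840 + 5143 = 28983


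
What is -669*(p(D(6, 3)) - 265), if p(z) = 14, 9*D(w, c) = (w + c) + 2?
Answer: 167919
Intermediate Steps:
D(w, c) = 2/9 + c/9 + w/9 (D(w, c) = ((w + c) + 2)/9 = ((c + w) + 2)/9 = (2 + c + w)/9 = 2/9 + c/9 + w/9)
-669*(p(D(6, 3)) - 265) = -669*(14 - 265) = -669*(-251) = 167919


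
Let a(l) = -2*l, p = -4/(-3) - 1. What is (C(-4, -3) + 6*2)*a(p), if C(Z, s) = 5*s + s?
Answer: 4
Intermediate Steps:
C(Z, s) = 6*s
p = 1/3 (p = -4*(-1/3) - 1 = 4/3 - 1 = 1/3 ≈ 0.33333)
(C(-4, -3) + 6*2)*a(p) = (6*(-3) + 6*2)*(-2*1/3) = (-18 + 12)*(-2/3) = -6*(-2/3) = 4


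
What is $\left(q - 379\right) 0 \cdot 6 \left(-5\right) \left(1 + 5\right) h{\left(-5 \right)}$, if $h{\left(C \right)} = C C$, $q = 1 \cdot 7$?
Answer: $0$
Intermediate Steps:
$q = 7$
$h{\left(C \right)} = C^{2}$
$\left(q - 379\right) 0 \cdot 6 \left(-5\right) \left(1 + 5\right) h{\left(-5 \right)} = \left(7 - 379\right) 0 \cdot 6 \left(-5\right) \left(1 + 5\right) \left(-5\right)^{2} = - 372 \cdot 0 \left(\left(-30\right) 6\right) 25 = - 372 \cdot 0 \left(-180\right) 25 = - 372 \cdot 0 \cdot 25 = \left(-372\right) 0 = 0$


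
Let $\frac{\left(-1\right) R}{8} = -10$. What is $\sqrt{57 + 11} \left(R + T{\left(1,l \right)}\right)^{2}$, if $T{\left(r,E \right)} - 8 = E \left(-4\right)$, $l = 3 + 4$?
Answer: $7200 \sqrt{17} \approx 29686.0$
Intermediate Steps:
$l = 7$
$R = 80$ ($R = \left(-8\right) \left(-10\right) = 80$)
$T{\left(r,E \right)} = 8 - 4 E$ ($T{\left(r,E \right)} = 8 + E \left(-4\right) = 8 - 4 E$)
$\sqrt{57 + 11} \left(R + T{\left(1,l \right)}\right)^{2} = \sqrt{57 + 11} \left(80 + \left(8 - 28\right)\right)^{2} = \sqrt{68} \left(80 + \left(8 - 28\right)\right)^{2} = 2 \sqrt{17} \left(80 - 20\right)^{2} = 2 \sqrt{17} \cdot 60^{2} = 2 \sqrt{17} \cdot 3600 = 7200 \sqrt{17}$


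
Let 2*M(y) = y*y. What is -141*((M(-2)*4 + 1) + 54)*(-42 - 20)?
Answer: 550746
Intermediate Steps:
M(y) = y²/2 (M(y) = (y*y)/2 = y²/2)
-141*((M(-2)*4 + 1) + 54)*(-42 - 20) = -141*((((½)*(-2)²)*4 + 1) + 54)*(-42 - 20) = -141*((((½)*4)*4 + 1) + 54)*(-62) = -141*((2*4 + 1) + 54)*(-62) = -141*((8 + 1) + 54)*(-62) = -141*(9 + 54)*(-62) = -8883*(-62) = -141*(-3906) = 550746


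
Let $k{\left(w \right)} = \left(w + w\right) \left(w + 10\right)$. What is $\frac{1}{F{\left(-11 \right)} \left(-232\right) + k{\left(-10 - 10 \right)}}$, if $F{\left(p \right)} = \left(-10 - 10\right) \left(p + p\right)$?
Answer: $- \frac{1}{101680} \approx -9.8348 \cdot 10^{-6}$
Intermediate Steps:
$F{\left(p \right)} = - 40 p$ ($F{\left(p \right)} = - 20 \cdot 2 p = - 40 p$)
$k{\left(w \right)} = 2 w \left(10 + w\right)$
$\frac{1}{F{\left(-11 \right)} \left(-232\right) + k{\left(-10 - 10 \right)}} = \frac{1}{\left(-40\right) \left(-11\right) \left(-232\right) + 2 \left(-10 - 10\right) \left(10 - 20\right)} = \frac{1}{440 \left(-232\right) + 2 \left(-10 - 10\right) \left(10 - 20\right)} = \frac{1}{-102080 + 2 \left(-20\right) \left(10 - 20\right)} = \frac{1}{-102080 + 2 \left(-20\right) \left(-10\right)} = \frac{1}{-102080 + 400} = \frac{1}{-101680} = - \frac{1}{101680}$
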